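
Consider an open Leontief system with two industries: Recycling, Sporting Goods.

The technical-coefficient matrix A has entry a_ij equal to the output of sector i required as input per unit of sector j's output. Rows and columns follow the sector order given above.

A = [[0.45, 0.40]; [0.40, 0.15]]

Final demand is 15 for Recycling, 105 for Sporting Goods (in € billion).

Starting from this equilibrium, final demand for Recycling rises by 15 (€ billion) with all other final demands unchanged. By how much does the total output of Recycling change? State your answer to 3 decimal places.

Δx_R = 41.463

I − A =
  [   0.55    -0.40]
  [  -0.40     0.85]
det(I−A) = (0.55)(0.85) − (-0.40)(-0.40) = 0.3075
adj(I−A) = [[0.85, 0.40], [0.40, 0.55]]
(I − A)⁻¹ = adj(I−A) / det(I−A) ≈
  [   2.7642     1.3008]
  [   1.3008     1.7886]
Δx = (I − A)⁻¹ Δd with Δd having +15 in the Recycling component and 0 elsewhere.
So Δx_R = L_RR · (+15), where L_RR = adj(I−A)_RR / det(I−A) = 0.85 / 0.3075.
Δx_R = 0.85 × (+15) / 0.3075 = 12.75 / 0.3075 ≈ 41.463.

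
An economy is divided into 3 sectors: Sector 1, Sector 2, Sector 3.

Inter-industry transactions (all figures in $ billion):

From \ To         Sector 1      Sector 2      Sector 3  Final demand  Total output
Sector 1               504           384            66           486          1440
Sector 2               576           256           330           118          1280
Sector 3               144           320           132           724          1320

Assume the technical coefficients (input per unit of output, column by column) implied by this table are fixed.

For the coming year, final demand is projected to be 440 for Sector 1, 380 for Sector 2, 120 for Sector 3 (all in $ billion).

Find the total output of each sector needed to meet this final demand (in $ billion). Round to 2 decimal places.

x_1 = 1355.18, x_2 = 1359.31, x_3 = 661.49

Technical coefficients a_ij = z_ij / X_j:
  a_11 = 504/1440 = 0.35, a_21 = 576/1440 = 0.40, a_31 = 144/1440 = 0.10
  a_12 = 384/1280 = 0.30, a_22 = 256/1280 = 0.20, a_32 = 320/1280 = 0.25
  a_13 = 66/1320 = 0.05, a_23 = 330/1320 = 0.25, a_33 = 132/1320 = 0.10
I − A =
  [   0.65    -0.30    -0.05]
  [  -0.40     0.80    -0.25]
  [  -0.10    -0.25     0.90]
Cofactors of I−A, C_ij = (−1)^(i+j)·(minor ij) (rows/columns in the sector order above):
  C_11 = (0.80)(0.90) − (-0.25)(-0.25) = 0.6575
  C_12 = −[(-0.40)(0.90) − (-0.25)(-0.10)] = 0.3850
  C_13 = (-0.40)(-0.25) − (0.80)(-0.10) = 0.1800
  C_21 = −[(-0.30)(0.90) − (-0.05)(-0.25)] = 0.2825
  C_22 = (0.65)(0.90) − (-0.05)(-0.10) = 0.5800
  C_23 = −[(0.65)(-0.25) − (-0.30)(-0.10)] = 0.1925
  C_31 = (-0.30)(-0.25) − (-0.05)(0.80) = 0.1150
  C_32 = −[(0.65)(-0.25) − (-0.05)(-0.40)] = 0.1825
  C_33 = (0.65)(0.80) − (-0.30)(-0.40) = 0.4000
det(I−A) = Σ_j (I−A)_1j·C_1j = (0.65)(0.6575) + (-0.30)(0.3850) + (-0.05)(0.1800) = 0.302875
adj(I−A) = Cᵀ =
  [ 0.6575   0.2825   0.1150]
  [ 0.3850   0.5800   0.1825]
  [ 0.1800   0.1925   0.4000]
(I − A)⁻¹ = adj(I−A) / det(I−A) ≈
  [   2.1709     0.9327     0.3797]
  [   1.2712     1.9150     0.6026]
  [   0.5943     0.6356     1.3207]
x = (I − A)⁻¹ d = adj(I−A)·d / det(I−A), with det(I−A) = 0.302875:
  x_1 = (0.6575·440 + 0.2825·380 + 0.1150·120) / 0.302875 = 410.45 / 0.302875 ≈ 1355.18
  x_2 = (0.3850·440 + 0.5800·380 + 0.1825·120) / 0.302875 = 411.70 / 0.302875 ≈ 1359.31
  x_3 = (0.1800·440 + 0.1925·380 + 0.4000·120) / 0.302875 = 200.35 / 0.302875 ≈ 661.49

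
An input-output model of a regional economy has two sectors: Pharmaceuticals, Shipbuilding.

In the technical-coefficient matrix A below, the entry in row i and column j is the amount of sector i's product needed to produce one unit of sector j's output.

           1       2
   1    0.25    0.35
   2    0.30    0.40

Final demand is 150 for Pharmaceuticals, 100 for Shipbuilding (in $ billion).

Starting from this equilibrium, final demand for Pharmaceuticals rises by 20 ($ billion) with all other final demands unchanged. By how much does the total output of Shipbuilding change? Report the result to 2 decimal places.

I − A =
  [   0.75    -0.35]
  [  -0.30     0.60]
det(I−A) = (0.75)(0.60) − (-0.35)(-0.30) = 0.3450
adj(I−A) = [[0.60, 0.35], [0.30, 0.75]]
(I − A)⁻¹ = adj(I−A) / det(I−A) ≈
  [   1.7391     1.0145]
  [   0.8696     2.1739]
Δx = (I − A)⁻¹ Δd with Δd having +20 in the Pharmaceuticals component and 0 elsewhere.
So Δx_2 = L_21 · (+20), where L_21 = adj(I−A)_21 / det(I−A) = 0.30 / 0.3450.
Δx_2 = 0.30 × (+20) / 0.3450 = 6.00 / 0.3450 ≈ 17.39.

Δx_2 = 17.39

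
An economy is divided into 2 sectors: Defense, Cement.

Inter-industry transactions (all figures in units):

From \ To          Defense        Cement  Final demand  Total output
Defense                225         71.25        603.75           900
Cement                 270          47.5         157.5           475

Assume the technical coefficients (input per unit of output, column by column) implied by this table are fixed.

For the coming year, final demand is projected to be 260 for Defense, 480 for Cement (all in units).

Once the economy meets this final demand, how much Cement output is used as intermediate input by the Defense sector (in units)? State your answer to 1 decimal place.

Technical coefficients a_ij = z_ij / X_j:
  a_11 = 225/900 = 0.25, a_21 = 270/900 = 0.30
  a_12 = 71.25/475 = 0.15, a_22 = 47.5/475 = 0.10
I − A =
  [   0.75    -0.15]
  [  -0.30     0.90]
det(I−A) = (0.75)(0.90) − (-0.15)(-0.30) = 0.6300
adj(I−A) = [[0.90, 0.15], [0.30, 0.75]]
(I − A)⁻¹ = adj(I−A) / det(I−A) ≈
  [   1.4286     0.2381]
  [   0.4762     1.1905]
First solve x = (I − A)⁻¹ d = adj(I−A)·d / det(I−A); in particular x_1 = (0.90·260 + 0.15·480) / 0.6300 = 306.00 / 0.6300 ≈ 485.714.
Intermediate flow from 2 to 1: z_21 = a_21 · x_1 = 0.30 × 306.00 / 0.6300 = 91.80 / 0.6300 ≈ 145.7.

z_21 = 145.7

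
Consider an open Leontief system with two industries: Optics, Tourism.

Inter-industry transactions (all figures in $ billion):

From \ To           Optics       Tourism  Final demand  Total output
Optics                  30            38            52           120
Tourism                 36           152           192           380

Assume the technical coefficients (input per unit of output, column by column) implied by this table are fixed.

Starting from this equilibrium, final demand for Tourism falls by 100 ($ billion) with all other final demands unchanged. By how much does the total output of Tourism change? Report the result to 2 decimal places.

Technical coefficients a_ij = z_ij / X_j:
  a_11 = 30/120 = 0.25, a_21 = 36/120 = 0.30
  a_12 = 38/380 = 0.10, a_22 = 152/380 = 0.40
I − A =
  [   0.75    -0.10]
  [  -0.30     0.60]
det(I−A) = (0.75)(0.60) − (-0.10)(-0.30) = 0.4200
adj(I−A) = [[0.60, 0.10], [0.30, 0.75]]
(I − A)⁻¹ = adj(I−A) / det(I−A) ≈
  [   1.4286     0.2381]
  [   0.7143     1.7857]
Δx = (I − A)⁻¹ Δd with Δd having -100 in the Tourism component and 0 elsewhere.
So Δx_2 = L_22 · (-100), where L_22 = adj(I−A)_22 / det(I−A) = 0.75 / 0.4200.
Δx_2 = 0.75 × (-100) / 0.4200 = -75.00 / 0.4200 ≈ -178.57.

Δx_2 = -178.57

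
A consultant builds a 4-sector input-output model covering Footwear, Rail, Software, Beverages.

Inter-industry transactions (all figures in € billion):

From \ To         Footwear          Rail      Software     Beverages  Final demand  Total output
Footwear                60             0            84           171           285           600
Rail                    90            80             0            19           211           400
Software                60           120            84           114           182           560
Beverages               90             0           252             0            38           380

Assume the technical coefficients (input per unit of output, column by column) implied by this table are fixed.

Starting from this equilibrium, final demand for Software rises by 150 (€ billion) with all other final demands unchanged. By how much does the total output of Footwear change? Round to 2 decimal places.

Technical coefficients a_ij = z_ij / X_j:
  a_FF = 60/600 = 0.10, a_RF = 90/600 = 0.15, a_SF = 60/600 = 0.10, a_BF = 90/600 = 0.15
  a_FR = 0/400 = 0.00, a_RR = 80/400 = 0.20, a_SR = 120/400 = 0.30, a_BR = 0/400 = 0.00
  a_FS = 84/560 = 0.15, a_RS = 0/560 = 0.00, a_SS = 84/560 = 0.15, a_BS = 252/560 = 0.45
  a_FB = 171/380 = 0.45, a_RB = 19/380 = 0.05, a_SB = 114/380 = 0.30, a_BB = 0/380 = 0.00
I − A =
  [   0.90     0.00    -0.15    -0.45]
  [  -0.15     0.80     0.00    -0.05]
  [  -0.10    -0.30     0.85    -0.30]
  [  -0.15     0.00    -0.45     1.00]
Compute the cofactors C_ij = (−1)^(i+j)·(3×3 minor ij) of I−A; the adjugate is their transpose:
adj(I−A) = Cᵀ =
  [ 0.565250   0.105750   0.282000   0.344250]
  [ 0.115875   0.544125   0.074250   0.101625]
  [ 0.163250   0.249750   0.666000   0.285750]
  [ 0.158250   0.128250   0.342000   0.593250]
det(I−A) = Σ_j (I−A)_1j·C_1j = (0.90)(0.565250) + (0.00)(0.115875) + (-0.15)(0.163250) + (-0.45)(0.158250) = 0.413025
(I − A)⁻¹ = adj(I−A) / det(I−A) ≈
  [   1.3686     0.2560     0.6828     0.8335]
  [   0.2806     1.3174     0.1798     0.2461]
  [   0.3953     0.6047     1.6125     0.6918]
  [   0.3831     0.3105     0.8280     1.4364]
Δx = (I − A)⁻¹ Δd with Δd having +150 in the Software component and 0 elsewhere.
So Δx_F = L_FS · (+150), where L_FS = adj(I−A)_FS / det(I−A) = 0.282000 / 0.413025.
Δx_F = 0.282000 × (+150) / 0.413025 = 42.30 / 0.413025 ≈ 102.42.

Δx_F = 102.42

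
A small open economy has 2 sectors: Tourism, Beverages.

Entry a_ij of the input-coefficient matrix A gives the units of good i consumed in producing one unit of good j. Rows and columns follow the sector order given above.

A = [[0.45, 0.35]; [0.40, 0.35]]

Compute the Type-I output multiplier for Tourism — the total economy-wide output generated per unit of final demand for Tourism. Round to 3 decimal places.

m_T = 4.828

I − A =
  [   0.55    -0.35]
  [  -0.40     0.65]
det(I−A) = (0.55)(0.65) − (-0.35)(-0.40) = 0.2175
adj(I−A) = [[0.65, 0.35], [0.40, 0.55]]
(I − A)⁻¹ = adj(I−A) / det(I−A) ≈
  [   2.9885     1.6092]
  [   1.8391     2.5287]
The output multiplier for sector j is the column-j sum of the Leontief inverse (I − A)⁻¹ = adj(I−A) / det(I−A).
Column T of adj(I−A): (0.65, 0.40); det(I−A) = 0.2175.
m_T = (0.65 + 0.40) / 0.2175 = 1.05 / 0.2175 ≈ 4.828.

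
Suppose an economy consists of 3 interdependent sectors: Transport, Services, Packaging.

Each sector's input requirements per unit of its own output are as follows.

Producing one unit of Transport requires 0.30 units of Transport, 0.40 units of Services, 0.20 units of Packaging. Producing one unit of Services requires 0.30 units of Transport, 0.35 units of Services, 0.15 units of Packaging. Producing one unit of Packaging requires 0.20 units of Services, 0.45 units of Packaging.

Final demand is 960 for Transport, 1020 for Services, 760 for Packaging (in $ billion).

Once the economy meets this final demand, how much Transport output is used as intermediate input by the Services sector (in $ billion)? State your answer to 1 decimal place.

z_TS = 1485.0

I − A =
  [   0.70    -0.30     0.00]
  [  -0.40     0.65    -0.20]
  [  -0.20    -0.15     0.55]
Cofactors of I−A, C_ij = (−1)^(i+j)·(minor ij) (rows/columns in the sector order above):
  C_11 = (0.65)(0.55) − (-0.20)(-0.15) = 0.3275
  C_12 = −[(-0.40)(0.55) − (-0.20)(-0.20)] = 0.2600
  C_13 = (-0.40)(-0.15) − (0.65)(-0.20) = 0.1900
  C_21 = −[(-0.30)(0.55) − (0.00)(-0.15)] = 0.1650
  C_22 = (0.70)(0.55) − (0.00)(-0.20) = 0.3850
  C_23 = −[(0.70)(-0.15) − (-0.30)(-0.20)] = 0.1650
  C_31 = (-0.30)(-0.20) − (0.00)(0.65) = 0.0600
  C_32 = −[(0.70)(-0.20) − (0.00)(-0.40)] = 0.1400
  C_33 = (0.70)(0.65) − (-0.30)(-0.40) = 0.3350
det(I−A) = Σ_j (I−A)_1j·C_1j = (0.70)(0.3275) + (-0.30)(0.2600) + (0.00)(0.1900) = 0.15125
adj(I−A) = Cᵀ =
  [ 0.3275   0.1650   0.0600]
  [ 0.2600   0.3850   0.1400]
  [ 0.1900   0.1650   0.3350]
(I − A)⁻¹ = adj(I−A) / det(I−A) ≈
  [   2.1653     1.0909     0.3967]
  [   1.7190     2.5455     0.9256]
  [   1.2562     1.0909     2.2149]
First solve x = (I − A)⁻¹ d = adj(I−A)·d / det(I−A); in particular x_S = (0.2600·960 + 0.3850·1020 + 0.1400·760) / 0.15125 = 748.70 / 0.15125 ≈ 4950.083.
Intermediate flow from T to S: z_TS = a_TS · x_S = 0.30 × 748.70 / 0.15125 = 224.61 / 0.15125 ≈ 1485.0.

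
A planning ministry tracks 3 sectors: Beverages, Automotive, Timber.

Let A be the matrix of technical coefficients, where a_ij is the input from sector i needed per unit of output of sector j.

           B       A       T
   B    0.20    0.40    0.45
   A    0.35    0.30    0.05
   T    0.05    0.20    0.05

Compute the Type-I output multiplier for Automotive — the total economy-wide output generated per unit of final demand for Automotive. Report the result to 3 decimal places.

m_A = 4.048

I − A =
  [   0.80    -0.40    -0.45]
  [  -0.35     0.70    -0.05]
  [  -0.05    -0.20     0.95]
Cofactors of I−A, C_ij = (−1)^(i+j)·(minor ij) (rows/columns in the sector order above):
  C_11 = (0.70)(0.95) − (-0.05)(-0.20) = 0.6550
  C_12 = −[(-0.35)(0.95) − (-0.05)(-0.05)] = 0.3350
  C_13 = (-0.35)(-0.20) − (0.70)(-0.05) = 0.1050
  C_21 = −[(-0.40)(0.95) − (-0.45)(-0.20)] = 0.4700
  C_22 = (0.80)(0.95) − (-0.45)(-0.05) = 0.7375
  C_23 = −[(0.80)(-0.20) − (-0.40)(-0.05)] = 0.1800
  C_31 = (-0.40)(-0.05) − (-0.45)(0.70) = 0.3350
  C_32 = −[(0.80)(-0.05) − (-0.45)(-0.35)] = 0.1975
  C_33 = (0.80)(0.70) − (-0.40)(-0.35) = 0.4200
det(I−A) = Σ_j (I−A)_1j·C_1j = (0.80)(0.6550) + (-0.40)(0.3350) + (-0.45)(0.1050) = 0.34275
adj(I−A) = Cᵀ =
  [ 0.6550   0.4700   0.3350]
  [ 0.3350   0.7375   0.1975]
  [ 0.1050   0.1800   0.4200]
(I − A)⁻¹ = adj(I−A) / det(I−A) ≈
  [   1.9110     1.3713     0.9774]
  [   0.9774     2.1517     0.5762]
  [   0.3063     0.5252     1.2254]
The output multiplier for sector j is the column-j sum of the Leontief inverse (I − A)⁻¹ = adj(I−A) / det(I−A).
Column A of adj(I−A): (0.4700, 0.7375, 0.1800); det(I−A) = 0.34275.
m_A = (0.4700 + 0.7375 + 0.1800) / 0.34275 = 1.3875 / 0.34275 ≈ 4.048.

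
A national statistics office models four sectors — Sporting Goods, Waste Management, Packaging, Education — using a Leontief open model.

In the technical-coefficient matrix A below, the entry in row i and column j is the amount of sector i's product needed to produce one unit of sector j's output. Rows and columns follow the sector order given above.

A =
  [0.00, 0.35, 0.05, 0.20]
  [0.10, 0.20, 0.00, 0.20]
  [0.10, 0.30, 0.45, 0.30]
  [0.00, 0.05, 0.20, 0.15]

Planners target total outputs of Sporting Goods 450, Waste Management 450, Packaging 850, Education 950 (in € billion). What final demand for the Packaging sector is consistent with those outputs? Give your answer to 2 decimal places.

I − A =
  [   1.00    -0.35    -0.05    -0.20]
  [  -0.10     0.80     0.00    -0.20]
  [  -0.10    -0.30     0.55    -0.30]
  [   0.00    -0.05    -0.20     0.85]
d = (I − A) x:
  d_1 = (+1.00)·450 + (-0.35)·450 + (-0.05)·850 + (-0.20)·950 = 60.00
  d_2 = (-0.10)·450 + (+0.80)·450 + (+0.00)·850 + (-0.20)·950 = 125.00
  d_3 = (-0.10)·450 + (-0.30)·450 + (+0.55)·850 + (-0.30)·950 = 2.50
  d_4 = (+0.00)·450 + (-0.05)·450 + (-0.20)·850 + (+0.85)·950 = 615.00

d_3 = 2.50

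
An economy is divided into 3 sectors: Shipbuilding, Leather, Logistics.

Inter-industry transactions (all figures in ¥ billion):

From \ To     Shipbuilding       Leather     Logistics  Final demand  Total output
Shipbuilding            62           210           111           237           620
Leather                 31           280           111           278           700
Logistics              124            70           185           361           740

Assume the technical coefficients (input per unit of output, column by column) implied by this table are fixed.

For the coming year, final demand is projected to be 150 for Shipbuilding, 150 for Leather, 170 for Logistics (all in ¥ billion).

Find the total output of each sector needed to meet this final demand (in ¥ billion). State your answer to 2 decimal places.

x_1 = 352.34, x_2 = 371.91, x_3 = 370.21

Technical coefficients a_ij = z_ij / X_j:
  a_11 = 62/620 = 0.10, a_21 = 31/620 = 0.05, a_31 = 124/620 = 0.20
  a_12 = 210/700 = 0.30, a_22 = 280/700 = 0.40, a_32 = 70/700 = 0.10
  a_13 = 111/740 = 0.15, a_23 = 111/740 = 0.15, a_33 = 185/740 = 0.25
I − A =
  [   0.90    -0.30    -0.15]
  [  -0.05     0.60    -0.15]
  [  -0.20    -0.10     0.75]
Cofactors of I−A, C_ij = (−1)^(i+j)·(minor ij) (rows/columns in the sector order above):
  C_11 = (0.60)(0.75) − (-0.15)(-0.10) = 0.4350
  C_12 = −[(-0.05)(0.75) − (-0.15)(-0.20)] = 0.0675
  C_13 = (-0.05)(-0.10) − (0.60)(-0.20) = 0.1250
  C_21 = −[(-0.30)(0.75) − (-0.15)(-0.10)] = 0.2400
  C_22 = (0.90)(0.75) − (-0.15)(-0.20) = 0.6450
  C_23 = −[(0.90)(-0.10) − (-0.30)(-0.20)] = 0.1500
  C_31 = (-0.30)(-0.15) − (-0.15)(0.60) = 0.1350
  C_32 = −[(0.90)(-0.15) − (-0.15)(-0.05)] = 0.1425
  C_33 = (0.90)(0.60) − (-0.30)(-0.05) = 0.5250
det(I−A) = Σ_j (I−A)_1j·C_1j = (0.90)(0.4350) + (-0.30)(0.0675) + (-0.15)(0.1250) = 0.3525
adj(I−A) = Cᵀ =
  [ 0.4350   0.2400   0.1350]
  [ 0.0675   0.6450   0.1425]
  [ 0.1250   0.1500   0.5250]
(I − A)⁻¹ = adj(I−A) / det(I−A) ≈
  [   1.2340     0.6809     0.3830]
  [   0.1915     1.8298     0.4043]
  [   0.3546     0.4255     1.4894]
x = (I − A)⁻¹ d = adj(I−A)·d / det(I−A), with det(I−A) = 0.3525:
  x_1 = (0.4350·150 + 0.2400·150 + 0.1350·170) / 0.3525 = 124.20 / 0.3525 ≈ 352.34
  x_2 = (0.0675·150 + 0.6450·150 + 0.1425·170) / 0.3525 = 131.10 / 0.3525 ≈ 371.91
  x_3 = (0.1250·150 + 0.1500·150 + 0.5250·170) / 0.3525 = 130.50 / 0.3525 ≈ 370.21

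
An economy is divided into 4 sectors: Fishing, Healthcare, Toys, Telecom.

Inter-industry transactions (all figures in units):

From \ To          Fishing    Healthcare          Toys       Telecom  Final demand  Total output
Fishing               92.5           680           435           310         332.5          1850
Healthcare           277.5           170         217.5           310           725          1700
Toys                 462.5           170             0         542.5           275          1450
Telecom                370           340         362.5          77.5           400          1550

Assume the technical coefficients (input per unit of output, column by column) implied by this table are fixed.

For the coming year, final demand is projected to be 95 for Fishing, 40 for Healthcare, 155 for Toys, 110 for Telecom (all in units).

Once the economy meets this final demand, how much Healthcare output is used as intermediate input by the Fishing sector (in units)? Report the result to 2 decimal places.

z_21 = 63.27

Technical coefficients a_ij = z_ij / X_j:
  a_11 = 92.5/1850 = 0.05, a_21 = 277.5/1850 = 0.15, a_31 = 462.5/1850 = 0.25, a_41 = 370/1850 = 0.20
  a_12 = 680/1700 = 0.40, a_22 = 170/1700 = 0.10, a_32 = 170/1700 = 0.10, a_42 = 340/1700 = 0.20
  a_13 = 435/1450 = 0.30, a_23 = 217.5/1450 = 0.15, a_33 = 0/1450 = 0.00, a_43 = 362.5/1450 = 0.25
  a_14 = 310/1550 = 0.20, a_24 = 310/1550 = 0.20, a_34 = 542.5/1550 = 0.35, a_44 = 77.5/1550 = 0.05
I − A =
  [   0.95    -0.40    -0.30    -0.20]
  [  -0.15     0.90    -0.15    -0.20]
  [  -0.25    -0.10     1.00    -0.35]
  [  -0.20    -0.20    -0.25     0.95]
Compute the cofactors C_ij = (−1)^(i+j)·(3×3 minor ij) of I−A; the adjugate is their transpose:
adj(I−A) = Cᵀ =
  [ 0.706500   0.439500   0.372500   0.378500]
  [ 0.228000   0.674625   0.239125   0.278125]
  [ 0.295500   0.285750   0.659250   0.365250]
  [ 0.274500   0.309750   0.302250   0.693750]
det(I−A) = Σ_j (I−A)_1j·C_1j = (0.95)(0.706500) + (-0.40)(0.228000) + (-0.30)(0.295500) + (-0.20)(0.274500) = 0.436425
(I − A)⁻¹ = adj(I−A) / det(I−A) ≈
  [   1.6188     1.0070     0.8535     0.8673]
  [   0.5224     1.5458     0.5479     0.6373]
  [   0.6771     0.6548     1.5106     0.8369]
  [   0.6290     0.7097     0.6926     1.5896]
First solve x = (I − A)⁻¹ d = adj(I−A)·d / det(I−A); in particular x_1 = (0.706500·95 + 0.439500·40 + 0.372500·155 + 0.378500·110) / 0.436425 = 184.07 / 0.436425 ≈ 421.7678.
Intermediate flow from 2 to 1: z_21 = a_21 · x_1 = 0.15 × 184.07 / 0.436425 = 27.6105 / 0.436425 ≈ 63.27.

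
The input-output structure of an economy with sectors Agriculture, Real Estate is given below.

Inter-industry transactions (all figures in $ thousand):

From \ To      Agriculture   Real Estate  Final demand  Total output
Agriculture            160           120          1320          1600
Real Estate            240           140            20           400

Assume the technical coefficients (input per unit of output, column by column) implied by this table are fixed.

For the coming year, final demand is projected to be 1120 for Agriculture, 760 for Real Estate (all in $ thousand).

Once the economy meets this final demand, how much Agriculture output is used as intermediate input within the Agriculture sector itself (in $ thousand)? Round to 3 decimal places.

z_AA = 177.037

Technical coefficients a_ij = z_ij / X_j:
  a_AA = 160/1600 = 0.10, a_RA = 240/1600 = 0.15
  a_AR = 120/400 = 0.30, a_RR = 140/400 = 0.35
I − A =
  [   0.90    -0.30]
  [  -0.15     0.65]
det(I−A) = (0.90)(0.65) − (-0.30)(-0.15) = 0.5400
adj(I−A) = [[0.65, 0.30], [0.15, 0.90]]
(I − A)⁻¹ = adj(I−A) / det(I−A) ≈
  [   1.2037     0.5556]
  [   0.2778     1.6667]
First solve x = (I − A)⁻¹ d = adj(I−A)·d / det(I−A); in particular x_A = (0.65·1120 + 0.30·760) / 0.5400 = 956.00 / 0.5400 ≈ 1770.37037.
Intermediate flow from A to A: z_AA = a_AA · x_A = 0.10 × 956.00 / 0.5400 = 95.60 / 0.5400 ≈ 177.037.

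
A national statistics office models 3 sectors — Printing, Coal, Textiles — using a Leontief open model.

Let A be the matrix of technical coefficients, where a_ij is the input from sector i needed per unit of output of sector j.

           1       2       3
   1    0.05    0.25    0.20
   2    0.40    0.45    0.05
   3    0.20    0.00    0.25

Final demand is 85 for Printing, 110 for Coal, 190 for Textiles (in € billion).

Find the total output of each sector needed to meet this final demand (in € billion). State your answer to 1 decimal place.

x_1 = 270.1, x_2 = 426.0, x_3 = 325.4

I − A =
  [   0.95    -0.25    -0.20]
  [  -0.40     0.55    -0.05]
  [  -0.20     0.00     0.75]
Cofactors of I−A, C_ij = (−1)^(i+j)·(minor ij) (rows/columns in the sector order above):
  C_11 = (0.55)(0.75) − (-0.05)(0.00) = 0.4125
  C_12 = −[(-0.40)(0.75) − (-0.05)(-0.20)] = 0.3100
  C_13 = (-0.40)(0.00) − (0.55)(-0.20) = 0.1100
  C_21 = −[(-0.25)(0.75) − (-0.20)(0.00)] = 0.1875
  C_22 = (0.95)(0.75) − (-0.20)(-0.20) = 0.6725
  C_23 = −[(0.95)(0.00) − (-0.25)(-0.20)] = 0.0500
  C_31 = (-0.25)(-0.05) − (-0.20)(0.55) = 0.1225
  C_32 = −[(0.95)(-0.05) − (-0.20)(-0.40)] = 0.1275
  C_33 = (0.95)(0.55) − (-0.25)(-0.40) = 0.4225
det(I−A) = Σ_j (I−A)_1j·C_1j = (0.95)(0.4125) + (-0.25)(0.3100) + (-0.20)(0.1100) = 0.292375
adj(I−A) = Cᵀ =
  [ 0.4125   0.1875   0.1225]
  [ 0.3100   0.6725   0.1275]
  [ 0.1100   0.0500   0.4225]
(I − A)⁻¹ = adj(I−A) / det(I−A) ≈
  [   1.4109     0.6413     0.4190]
  [   1.0603     2.3001     0.4361]
  [   0.3762     0.1710     1.4451]
x = (I − A)⁻¹ d = adj(I−A)·d / det(I−A), with det(I−A) = 0.292375:
  x_1 = (0.4125·85 + 0.1875·110 + 0.1225·190) / 0.292375 = 78.9625 / 0.292375 ≈ 270.1
  x_2 = (0.3100·85 + 0.6725·110 + 0.1275·190) / 0.292375 = 124.55 / 0.292375 ≈ 426.0
  x_3 = (0.1100·85 + 0.0500·110 + 0.4225·190) / 0.292375 = 95.125 / 0.292375 ≈ 325.4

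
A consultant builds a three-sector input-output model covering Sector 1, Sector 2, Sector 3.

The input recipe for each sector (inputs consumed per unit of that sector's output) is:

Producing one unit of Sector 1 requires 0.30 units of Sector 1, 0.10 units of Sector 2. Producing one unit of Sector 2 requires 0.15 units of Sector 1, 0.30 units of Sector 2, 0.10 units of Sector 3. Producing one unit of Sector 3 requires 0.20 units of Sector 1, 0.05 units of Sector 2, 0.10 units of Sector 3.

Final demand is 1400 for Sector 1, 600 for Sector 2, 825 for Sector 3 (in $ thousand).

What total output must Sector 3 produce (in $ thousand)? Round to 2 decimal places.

x_3 = 1061.32

I − A =
  [   0.70    -0.15    -0.20]
  [  -0.10     0.70    -0.05]
  [   0.00    -0.10     0.90]
Cofactors of I−A, C_ij = (−1)^(i+j)·(minor ij) (rows/columns in the sector order above):
  C_11 = (0.70)(0.90) − (-0.05)(-0.10) = 0.6250
  C_12 = −[(-0.10)(0.90) − (-0.05)(0.00)] = 0.0900
  C_13 = (-0.10)(-0.10) − (0.70)(0.00) = 0.0100
  C_21 = −[(-0.15)(0.90) − (-0.20)(-0.10)] = 0.1550
  C_22 = (0.70)(0.90) − (-0.20)(0.00) = 0.6300
  C_23 = −[(0.70)(-0.10) − (-0.15)(0.00)] = 0.0700
  C_31 = (-0.15)(-0.05) − (-0.20)(0.70) = 0.1475
  C_32 = −[(0.70)(-0.05) − (-0.20)(-0.10)] = 0.0550
  C_33 = (0.70)(0.70) − (-0.15)(-0.10) = 0.4750
det(I−A) = Σ_j (I−A)_1j·C_1j = (0.70)(0.6250) + (-0.15)(0.0900) + (-0.20)(0.0100) = 0.4220
adj(I−A) = Cᵀ =
  [ 0.6250   0.1550   0.1475]
  [ 0.0900   0.6300   0.0550]
  [ 0.0100   0.0700   0.4750]
(I − A)⁻¹ = adj(I−A) / det(I−A) ≈
  [   1.4810     0.3673     0.3495]
  [   0.2133     1.4929     0.1303]
  [   0.0237     0.1659     1.1256]
x = (I − A)⁻¹ d = adj(I−A)·d / det(I−A), with det(I−A) = 0.4220:
  x_1 = (0.6250·1400 + 0.1550·600 + 0.1475·825) / 0.4220 = 1089.6875 / 0.4220 ≈ 2582.20
  x_2 = (0.0900·1400 + 0.6300·600 + 0.0550·825) / 0.4220 = 549.375 / 0.4220 ≈ 1301.84
  x_3 = (0.0100·1400 + 0.0700·600 + 0.4750·825) / 0.4220 = 447.875 / 0.4220 ≈ 1061.32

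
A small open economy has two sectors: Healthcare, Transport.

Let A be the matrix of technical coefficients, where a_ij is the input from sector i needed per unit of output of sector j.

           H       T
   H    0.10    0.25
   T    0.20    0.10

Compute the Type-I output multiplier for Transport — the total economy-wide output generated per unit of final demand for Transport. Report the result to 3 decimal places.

I − A =
  [   0.90    -0.25]
  [  -0.20     0.90]
det(I−A) = (0.90)(0.90) − (-0.25)(-0.20) = 0.7600
adj(I−A) = [[0.90, 0.25], [0.20, 0.90]]
(I − A)⁻¹ = adj(I−A) / det(I−A) ≈
  [   1.1842     0.3289]
  [   0.2632     1.1842]
The output multiplier for sector j is the column-j sum of the Leontief inverse (I − A)⁻¹ = adj(I−A) / det(I−A).
Column T of adj(I−A): (0.25, 0.90); det(I−A) = 0.7600.
m_T = (0.25 + 0.90) / 0.7600 = 1.15 / 0.7600 ≈ 1.513.

m_T = 1.513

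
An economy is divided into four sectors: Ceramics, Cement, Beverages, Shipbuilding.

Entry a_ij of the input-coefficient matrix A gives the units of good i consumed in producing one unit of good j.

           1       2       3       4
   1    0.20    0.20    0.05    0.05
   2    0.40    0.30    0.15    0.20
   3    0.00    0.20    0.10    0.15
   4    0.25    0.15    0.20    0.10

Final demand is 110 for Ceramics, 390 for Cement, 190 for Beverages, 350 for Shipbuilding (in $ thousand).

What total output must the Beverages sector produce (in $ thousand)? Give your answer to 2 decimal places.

x_3 = 641.16

I − A =
  [   0.80    -0.20    -0.05    -0.05]
  [  -0.40     0.70    -0.15    -0.20]
  [   0.00    -0.20     0.90    -0.15]
  [  -0.25    -0.15    -0.20     0.90]
Compute the cofactors C_ij = (−1)^(i+j)·(3×3 minor ij) of I−A; the adjugate is their transpose:
adj(I−A) = Cᵀ =
  [ 0.480625   0.174875   0.073125   0.077750]
  [ 0.362625   0.610875   0.162625   0.183000]
  [ 0.117250   0.167000   0.386250   0.108000]
  [ 0.220000   0.187500   0.133250   0.404000]
det(I−A) = Σ_j (I−A)_1j·C_1j = (0.80)(0.480625) + (-0.20)(0.362625) + (-0.05)(0.117250) + (-0.05)(0.220000) = 0.2951125
(I − A)⁻¹ = adj(I−A) / det(I−A) ≈
  [   1.6286     0.5926     0.2478     0.2635]
  [   1.2288     2.0700     0.5511     0.6201]
  [   0.3973     0.5659     1.3088     0.3660]
  [   0.7455     0.6354     0.4515     1.3690]
x = (I − A)⁻¹ d = adj(I−A)·d / det(I−A), with det(I−A) = 0.2951125:
  x_1 = (0.480625·110 + 0.174875·390 + 0.073125·190 + 0.077750·350) / 0.2951125 = 162.17625 / 0.2951125 ≈ 549.54
  x_2 = (0.362625·110 + 0.610875·390 + 0.162625·190 + 0.183000·350) / 0.2951125 = 373.07875 / 0.2951125 ≈ 1264.19
  x_3 = (0.117250·110 + 0.167000·390 + 0.386250·190 + 0.108000·350) / 0.2951125 = 189.215 / 0.2951125 ≈ 641.16
  x_4 = (0.220000·110 + 0.187500·390 + 0.133250·190 + 0.404000·350) / 0.2951125 = 264.0425 / 0.2951125 ≈ 894.72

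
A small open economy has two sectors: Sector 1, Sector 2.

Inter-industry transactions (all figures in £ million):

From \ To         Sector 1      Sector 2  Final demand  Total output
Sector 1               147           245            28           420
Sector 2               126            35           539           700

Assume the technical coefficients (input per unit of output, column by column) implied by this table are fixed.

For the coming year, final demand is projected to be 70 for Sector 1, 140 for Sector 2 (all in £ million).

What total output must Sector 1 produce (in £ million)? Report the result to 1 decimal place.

x_1 = 225.4

Technical coefficients a_ij = z_ij / X_j:
  a_11 = 147/420 = 0.35, a_21 = 126/420 = 0.30
  a_12 = 245/700 = 0.35, a_22 = 35/700 = 0.05
I − A =
  [   0.65    -0.35]
  [  -0.30     0.95]
det(I−A) = (0.65)(0.95) − (-0.35)(-0.30) = 0.5125
adj(I−A) = [[0.95, 0.35], [0.30, 0.65]]
(I − A)⁻¹ = adj(I−A) / det(I−A) ≈
  [   1.8537     0.6829]
  [   0.5854     1.2683]
x = (I − A)⁻¹ d = adj(I−A)·d / det(I−A), with det(I−A) = 0.5125:
  x_1 = (0.95·70 + 0.35·140) / 0.5125 = 115.50 / 0.5125 ≈ 225.4
  x_2 = (0.30·70 + 0.65·140) / 0.5125 = 112.00 / 0.5125 ≈ 218.5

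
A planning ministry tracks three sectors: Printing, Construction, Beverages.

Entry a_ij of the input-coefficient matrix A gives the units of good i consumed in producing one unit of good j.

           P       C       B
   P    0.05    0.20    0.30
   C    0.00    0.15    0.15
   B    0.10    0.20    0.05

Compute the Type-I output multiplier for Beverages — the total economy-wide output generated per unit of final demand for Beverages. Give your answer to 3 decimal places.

m_B = 1.739

I − A =
  [   0.95    -0.20    -0.30]
  [   0.00     0.85    -0.15]
  [  -0.10    -0.20     0.95]
Cofactors of I−A, C_ij = (−1)^(i+j)·(minor ij) (rows/columns in the sector order above):
  C_11 = (0.85)(0.95) − (-0.15)(-0.20) = 0.7775
  C_12 = −[(0.00)(0.95) − (-0.15)(-0.10)] = 0.0150
  C_13 = (0.00)(-0.20) − (0.85)(-0.10) = 0.0850
  C_21 = −[(-0.20)(0.95) − (-0.30)(-0.20)] = 0.2500
  C_22 = (0.95)(0.95) − (-0.30)(-0.10) = 0.8725
  C_23 = −[(0.95)(-0.20) − (-0.20)(-0.10)] = 0.2100
  C_31 = (-0.20)(-0.15) − (-0.30)(0.85) = 0.2850
  C_32 = −[(0.95)(-0.15) − (-0.30)(0.00)] = 0.1425
  C_33 = (0.95)(0.85) − (-0.20)(0.00) = 0.8075
det(I−A) = Σ_j (I−A)_1j·C_1j = (0.95)(0.7775) + (-0.20)(0.0150) + (-0.30)(0.0850) = 0.710125
adj(I−A) = Cᵀ =
  [ 0.7775   0.2500   0.2850]
  [ 0.0150   0.8725   0.1425]
  [ 0.0850   0.2100   0.8075]
(I − A)⁻¹ = adj(I−A) / det(I−A) ≈
  [   1.0949     0.3521     0.4013]
  [   0.0211     1.2287     0.2007]
  [   0.1197     0.2957     1.1371]
The output multiplier for sector j is the column-j sum of the Leontief inverse (I − A)⁻¹ = adj(I−A) / det(I−A).
Column B of adj(I−A): (0.2850, 0.1425, 0.8075); det(I−A) = 0.710125.
m_B = (0.2850 + 0.1425 + 0.8075) / 0.710125 = 1.235 / 0.710125 ≈ 1.739.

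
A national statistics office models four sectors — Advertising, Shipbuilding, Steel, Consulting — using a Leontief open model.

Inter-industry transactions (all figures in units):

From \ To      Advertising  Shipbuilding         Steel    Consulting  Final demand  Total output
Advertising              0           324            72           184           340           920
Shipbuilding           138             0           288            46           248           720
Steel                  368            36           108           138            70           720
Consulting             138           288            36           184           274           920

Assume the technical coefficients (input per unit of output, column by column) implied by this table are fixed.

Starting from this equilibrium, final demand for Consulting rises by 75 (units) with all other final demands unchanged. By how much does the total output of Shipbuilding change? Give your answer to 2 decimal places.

Δx_2 = 28.75

Technical coefficients a_ij = z_ij / X_j:
  a_11 = 0/920 = 0.00, a_21 = 138/920 = 0.15, a_31 = 368/920 = 0.40, a_41 = 138/920 = 0.15
  a_12 = 324/720 = 0.45, a_22 = 0/720 = 0.00, a_32 = 36/720 = 0.05, a_42 = 288/720 = 0.40
  a_13 = 72/720 = 0.10, a_23 = 288/720 = 0.40, a_33 = 108/720 = 0.15, a_43 = 36/720 = 0.05
  a_14 = 184/920 = 0.20, a_24 = 46/920 = 0.05, a_34 = 138/920 = 0.15, a_44 = 184/920 = 0.20
I − A =
  [   1.00    -0.45    -0.10    -0.20]
  [  -0.15     1.00    -0.40    -0.05]
  [  -0.40    -0.05     0.85    -0.15]
  [  -0.15    -0.40    -0.05     0.80]
Compute the cofactors C_ij = (−1)^(i+j)·(3×3 minor ij) of I−A; the adjugate is their transpose:
adj(I−A) = Cᵀ =
  [ 0.615375   0.381125   0.265125   0.227375]
  [ 0.245250   0.608750   0.324750   0.160250]
  [ 0.349875   0.284625   0.680625   0.232875]
  [ 0.259875   0.393625   0.254625   0.659875]
det(I−A) = Σ_j (I−A)_1j·C_1j = (1.00)(0.615375) + (-0.45)(0.245250) + (-0.10)(0.349875) + (-0.20)(0.259875) = 0.41805
(I − A)⁻¹ = adj(I−A) / det(I−A) ≈
  [   1.4720     0.9117     0.6342     0.5439]
  [   0.5867     1.4562     0.7768     0.3833]
  [   0.8369     0.6808     1.6281     0.5571]
  [   0.6216     0.9416     0.6091     1.5785]
Δx = (I − A)⁻¹ Δd with Δd having +75 in the Consulting component and 0 elsewhere.
So Δx_2 = L_24 · (+75), where L_24 = adj(I−A)_24 / det(I−A) = 0.160250 / 0.41805.
Δx_2 = 0.160250 × (+75) / 0.41805 = 12.01875 / 0.41805 ≈ 28.75.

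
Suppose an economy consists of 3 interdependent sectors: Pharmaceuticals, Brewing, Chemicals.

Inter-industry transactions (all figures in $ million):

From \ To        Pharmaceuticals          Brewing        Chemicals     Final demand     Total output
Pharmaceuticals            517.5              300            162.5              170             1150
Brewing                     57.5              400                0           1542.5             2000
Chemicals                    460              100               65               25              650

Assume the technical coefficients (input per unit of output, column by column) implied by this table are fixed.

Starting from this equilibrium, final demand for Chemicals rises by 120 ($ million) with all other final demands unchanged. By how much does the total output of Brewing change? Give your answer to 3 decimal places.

Technical coefficients a_ij = z_ij / X_j:
  a_PP = 517.5/1150 = 0.45, a_BP = 57.5/1150 = 0.05, a_CP = 460/1150 = 0.40
  a_PB = 300/2000 = 0.15, a_BB = 400/2000 = 0.20, a_CB = 100/2000 = 0.05
  a_PC = 162.5/650 = 0.25, a_BC = 0/650 = 0.00, a_CC = 65/650 = 0.10
I − A =
  [   0.55    -0.15    -0.25]
  [  -0.05     0.80     0.00]
  [  -0.40    -0.05     0.90]
Cofactors of I−A, C_ij = (−1)^(i+j)·(minor ij) (rows/columns in the sector order above):
  C_11 = (0.80)(0.90) − (0.00)(-0.05) = 0.7200
  C_12 = −[(-0.05)(0.90) − (0.00)(-0.40)] = 0.0450
  C_13 = (-0.05)(-0.05) − (0.80)(-0.40) = 0.3225
  C_21 = −[(-0.15)(0.90) − (-0.25)(-0.05)] = 0.1475
  C_22 = (0.55)(0.90) − (-0.25)(-0.40) = 0.3950
  C_23 = −[(0.55)(-0.05) − (-0.15)(-0.40)] = 0.0875
  C_31 = (-0.15)(0.00) − (-0.25)(0.80) = 0.2000
  C_32 = −[(0.55)(0.00) − (-0.25)(-0.05)] = 0.0125
  C_33 = (0.55)(0.80) − (-0.15)(-0.05) = 0.4325
det(I−A) = Σ_j (I−A)_1j·C_1j = (0.55)(0.7200) + (-0.15)(0.0450) + (-0.25)(0.3225) = 0.308625
adj(I−A) = Cᵀ =
  [ 0.7200   0.1475   0.2000]
  [ 0.0450   0.3950   0.0125]
  [ 0.3225   0.0875   0.4325]
(I − A)⁻¹ = adj(I−A) / det(I−A) ≈
  [   2.3329     0.4779     0.6480]
  [   0.1458     1.2799     0.0405]
  [   1.0450     0.2835     1.4014]
Δx = (I − A)⁻¹ Δd with Δd having +120 in the Chemicals component and 0 elsewhere.
So Δx_B = L_BC · (+120), where L_BC = adj(I−A)_BC / det(I−A) = 0.0125 / 0.308625.
Δx_B = 0.0125 × (+120) / 0.308625 = 1.50 / 0.308625 ≈ 4.860.

Δx_B = 4.860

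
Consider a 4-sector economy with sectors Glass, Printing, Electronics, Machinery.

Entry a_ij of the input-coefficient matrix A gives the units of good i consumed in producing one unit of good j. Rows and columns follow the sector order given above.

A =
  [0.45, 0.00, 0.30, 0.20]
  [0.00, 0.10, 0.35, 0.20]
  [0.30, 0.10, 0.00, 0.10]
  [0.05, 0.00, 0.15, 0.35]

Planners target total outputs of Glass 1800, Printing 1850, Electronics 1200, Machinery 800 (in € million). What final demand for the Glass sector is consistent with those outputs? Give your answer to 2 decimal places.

d_G = 470.00

I − A =
  [   0.55     0.00    -0.30    -0.20]
  [   0.00     0.90    -0.35    -0.20]
  [  -0.30    -0.10     1.00    -0.10]
  [  -0.05     0.00    -0.15     0.65]
d = (I − A) x:
  d_G = (+0.55)·1800 + (+0.00)·1850 + (-0.30)·1200 + (-0.20)·800 = 470.00
  d_P = (+0.00)·1800 + (+0.90)·1850 + (-0.35)·1200 + (-0.20)·800 = 1085.00
  d_E = (-0.30)·1800 + (-0.10)·1850 + (+1.00)·1200 + (-0.10)·800 = 395.00
  d_M = (-0.05)·1800 + (+0.00)·1850 + (-0.15)·1200 + (+0.65)·800 = 250.00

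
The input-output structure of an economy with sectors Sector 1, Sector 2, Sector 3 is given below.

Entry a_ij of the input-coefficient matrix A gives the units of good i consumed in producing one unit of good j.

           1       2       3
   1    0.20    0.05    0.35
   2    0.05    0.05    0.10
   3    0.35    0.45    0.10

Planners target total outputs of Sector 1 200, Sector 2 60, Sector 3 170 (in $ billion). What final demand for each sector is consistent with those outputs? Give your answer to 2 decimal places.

I − A =
  [   0.80    -0.05    -0.35]
  [  -0.05     0.95    -0.10]
  [  -0.35    -0.45     0.90]
d = (I − A) x:
  d_1 = (+0.80)·200 + (-0.05)·60 + (-0.35)·170 = 97.50
  d_2 = (-0.05)·200 + (+0.95)·60 + (-0.10)·170 = 30.00
  d_3 = (-0.35)·200 + (-0.45)·60 + (+0.90)·170 = 56.00

d_1 = 97.50, d_2 = 30.00, d_3 = 56.00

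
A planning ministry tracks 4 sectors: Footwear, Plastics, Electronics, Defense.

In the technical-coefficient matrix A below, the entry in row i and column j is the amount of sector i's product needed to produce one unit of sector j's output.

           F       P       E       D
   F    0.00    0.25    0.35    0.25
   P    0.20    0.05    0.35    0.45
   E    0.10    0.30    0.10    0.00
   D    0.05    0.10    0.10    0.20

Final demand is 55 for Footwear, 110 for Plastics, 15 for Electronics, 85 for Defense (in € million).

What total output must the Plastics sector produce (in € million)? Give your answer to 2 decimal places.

x_P = 297.07

I − A =
  [   1.00    -0.25    -0.35    -0.25]
  [  -0.20     0.95    -0.35    -0.45]
  [  -0.10    -0.30     0.90     0.00]
  [  -0.05    -0.10    -0.10     0.80]
Compute the cofactors C_ij = (−1)^(i+j)·(3×3 minor ij) of I−A; the adjugate is their transpose:
adj(I−A) = Cᵀ =
  [ 0.54600   0.29400   0.36400   0.33600]
  [ 0.19675   0.67825   0.38950   0.44300]
  [ 0.12625   0.25875   0.65250   0.18500]
  [ 0.07450   0.13550   0.15300   0.64200]
det(I−A) = Σ_j (I−A)_1j·C_1j = (1.00)(0.54600) + (-0.25)(0.19675) + (-0.35)(0.12625) + (-0.25)(0.07450) = 0.4340
(I − A)⁻¹ = adj(I−A) / det(I−A) ≈
  [   1.2581     0.6774     0.8387     0.7742]
  [   0.4533     1.5628     0.8975     1.0207]
  [   0.2909     0.5962     1.5035     0.4263]
  [   0.1717     0.3122     0.3525     1.4793]
x = (I − A)⁻¹ d = adj(I−A)·d / det(I−A), with det(I−A) = 0.4340:
  x_F = (0.54600·55 + 0.29400·110 + 0.36400·15 + 0.33600·85) / 0.4340 = 96.39 / 0.4340 ≈ 222.10
  x_P = (0.19675·55 + 0.67825·110 + 0.38950·15 + 0.44300·85) / 0.4340 = 128.92625 / 0.4340 ≈ 297.07
  x_E = (0.12625·55 + 0.25875·110 + 0.65250·15 + 0.18500·85) / 0.4340 = 60.91875 / 0.4340 ≈ 140.37
  x_D = (0.07450·55 + 0.13550·110 + 0.15300·15 + 0.64200·85) / 0.4340 = 75.8675 / 0.4340 ≈ 174.81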